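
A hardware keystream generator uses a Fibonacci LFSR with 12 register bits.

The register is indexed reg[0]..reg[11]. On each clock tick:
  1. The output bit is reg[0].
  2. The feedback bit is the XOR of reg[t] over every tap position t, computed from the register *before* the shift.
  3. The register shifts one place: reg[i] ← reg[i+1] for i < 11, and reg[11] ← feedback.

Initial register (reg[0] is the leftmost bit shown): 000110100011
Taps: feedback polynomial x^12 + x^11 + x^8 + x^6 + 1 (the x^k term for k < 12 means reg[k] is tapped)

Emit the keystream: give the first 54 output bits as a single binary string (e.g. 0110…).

000110100011001110011000100111000010110100111001001110

k : reg_k → out_k, fb_k
0: 000110100011 → 0, fb=0
1: 001101000110 → 0, fb=0
2: 011010001100 → 0, fb=1
3: 110100011001 → 1, fb=1
4: 101000110011 → 1, fb=1
5: 010001100111 → 0, fb=0
6: 100011001110 → 1, fb=0
7: 000110011100 → 0, fb=1
8: 001100111001 → 0, fb=1
9: 011001110011 → 0, fb=0
10: 110011100110 → 1, fb=0
11: 100111001100 → 1, fb=0
12: 001110011000 → 0, fb=1
13: 011100110001 → 0, fb=0
14: 111001100010 → 1, fb=0
15: 110011000100 → 1, fb=1
16: 100110001001 → 1, fb=1
17: 001100010011 → 0, fb=1
18: 011000100111 → 0, fb=0
19: 110001001110 → 1, fb=0
20: 100010011100 → 1, fb=0
21: 000100111000 → 0, fb=0
22: 001001110000 → 0, fb=1
23: 010011100001 → 0, fb=0
24: 100111000010 → 1, fb=1
25: 001110000101 → 0, fb=1
26: 011100001011 → 0, fb=0
27: 111000010110 → 1, fb=1
28: 110000101101 → 1, fb=0
29: 100001011010 → 1, fb=0
30: 000010110100 → 0, fb=1
31: 000101101001 → 0, fb=1
32: 001011010011 → 0, fb=1
33: 010110100111 → 0, fb=0
34: 101101001110 → 1, fb=0
35: 011010011100 → 0, fb=1
36: 110100111001 → 1, fb=0
37: 101001110010 → 1, fb=0
38: 010011100100 → 0, fb=1
39: 100111001001 → 1, fb=1
40: 001110010011 → 0, fb=1
41: 011100100111 → 0, fb=0
42: 111001001110 → 1, fb=0
43: 110010011100 → 1, fb=0
44: 100100111000 → 1, fb=1
45: 001001110001 → 0, fb=0
46: 010011100010 → 0, fb=1
47: 100111000101 → 1, fb=0
48: 001110001010 → 0, fb=1
49: 011100010101 → 0, fb=1
50: 111000101011 → 1, fb=0
51: 110001010110 → 1, fb=1
52: 100010101101 → 1, fb=0
53: 000101011010 → 0, fb=1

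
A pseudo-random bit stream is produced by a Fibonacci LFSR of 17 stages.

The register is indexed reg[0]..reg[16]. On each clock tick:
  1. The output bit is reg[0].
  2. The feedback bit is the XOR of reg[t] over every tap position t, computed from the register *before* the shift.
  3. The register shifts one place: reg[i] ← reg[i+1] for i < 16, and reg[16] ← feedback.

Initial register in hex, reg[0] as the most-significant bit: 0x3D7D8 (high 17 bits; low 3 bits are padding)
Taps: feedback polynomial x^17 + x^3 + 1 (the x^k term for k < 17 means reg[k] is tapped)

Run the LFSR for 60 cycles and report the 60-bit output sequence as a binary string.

001111010111110111101011010010010101100010000001110011100100

tick  register→output (feedback)
  0  00111101011111011→0 (1)
  1  01111010111110111→0 (1)
  2  11110101111101111→1 (0)
  3  11101011111011110→1 (1)
  4  11010111110111101→1 (0)
  5  10101111101111010→1 (1)
  6  01011111011110101→0 (1)
  7  10111110111101011→1 (0)
  8  01111101111010110→0 (1)
  9  11111011110101101→1 (0)
 10  11110111101011010→1 (0)
 11  11101111010110100→1 (1)
 12  11011110101101001→1 (0)
 13  10111101011010010→1 (0)
 14  01111010110100100→0 (1)
 15  11110101101001001→1 (0)
 16  11101011010010010→1 (1)
 17  11010110100100101→1 (0)
 18  10101101001001010→1 (1)
 19  01011010010010101→0 (1)
 20  10110100100101011→1 (0)
 21  01101001001010110→0 (0)
 22  11010010010101100→1 (0)
 23  10100100101011000→1 (1)
 24  01001001010110001→0 (0)
 25  10010010101100010→1 (0)
 26  00100101011000100→0 (0)
 27  01001010110001000→0 (0)
 28  10010101100010000→1 (0)
 29  00101011000100000→0 (0)
 30  01010110001000000→0 (1)
 31  10101100010000001→1 (1)
 32  01011000100000011→0 (1)
 33  10110001000000111→1 (0)
 34  01100010000001110→0 (0)
 35  11000100000011100→1 (1)
 36  10001000000111001→1 (1)
 37  00010000001110011→0 (1)
 38  00100000011100111→0 (0)
 39  01000000111001110→0 (0)
 40  10000001110011100→1 (1)
 41  00000011100111001→0 (0)
 42  00000111001110010→0 (0)
 43  00001110011100100→0 (0)
 44  00011100111001000→0 (1)
 45  00111001110010001→0 (1)
 46  01110011100100011→0 (1)
 47  11100111001000111→1 (1)
 48  11001110010001111→1 (1)
 49  10011100100011111→1 (0)
 50  00111001000111110→0 (1)
 51  01110010001111101→0 (1)
 52  11100100011111011→1 (1)
 53  11001000111110111→1 (1)
 54  10010001111101111→1 (0)
 55  00100011111011110→0 (0)
 56  01000111110111100→0 (0)
 57  10001111101111000→1 (1)
 58  00011111011110001→0 (1)
 59  00111110111100011→0 (1)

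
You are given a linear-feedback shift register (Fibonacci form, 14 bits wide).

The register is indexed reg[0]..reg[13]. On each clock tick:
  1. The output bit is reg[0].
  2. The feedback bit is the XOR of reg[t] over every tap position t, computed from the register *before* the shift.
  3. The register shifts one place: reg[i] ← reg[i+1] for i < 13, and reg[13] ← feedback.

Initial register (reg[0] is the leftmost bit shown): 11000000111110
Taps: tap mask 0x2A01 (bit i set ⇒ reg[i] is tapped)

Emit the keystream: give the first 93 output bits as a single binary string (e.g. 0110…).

step | reg (before) | out | fb
   0 | 11000000111110 | 1 | 1
   1 | 10000001111101 | 1 | 0
   2 | 00000011111010 | 0 | 1
   3 | 00000111110101 | 0 | 1
   4 | 00001111101011 | 0 | 1
   5 | 00011111010111 | 0 | 1
   6 | 00111110101111 | 0 | 0
   7 | 01111101011110 | 0 | 0
   8 | 11111010111100 | 1 | 1
   9 | 11110101111001 | 1 | 1
  10 | 11101011110011 | 1 | 1
  11 | 11010111100111 | 1 | 1
  12 | 10101111001111 | 1 | 1
  13 | 01011110011111 | 0 | 1
  14 | 10111100111111 | 1 | 0
  15 | 01111001111110 | 0 | 0
  16 | 11110011111100 | 1 | 1
  17 | 11100111111001 | 1 | 1
  18 | 11001111110011 | 1 | 1
  19 | 10011111100111 | 1 | 1
  20 | 00111111001111 | 0 | 0
  21 | 01111110011110 | 0 | 0
  22 | 11111100111100 | 1 | 1
  23 | 11111001111001 | 1 | 1
  24 | 11110011110011 | 1 | 1
  25 | 11100111100111 | 1 | 1
  26 | 11001111001111 | 1 | 1
  27 | 10011110011111 | 1 | 0
  28 | 00111100111110 | 0 | 0
  29 | 01111001111100 | 0 | 0
  30 | 11110011111000 | 1 | 0
  31 | 11100111110000 | 1 | 0
  32 | 11001111100000 | 1 | 1
  33 | 10011111000001 | 1 | 0
  34 | 00111110000010 | 0 | 0
  35 | 01111100000100 | 0 | 1
  36 | 11111000001001 | 1 | 0
  37 | 11110000010010 | 1 | 0
  38 | 11100000100100 | 1 | 0
  39 | 11000001001000 | 1 | 1
  40 | 10000010010001 | 1 | 1
  41 | 00000100100011 | 0 | 1
  42 | 00001001000111 | 0 | 0
  43 | 00010010001110 | 0 | 1
  44 | 00100100011101 | 0 | 1
  45 | 01001000111011 | 0 | 0
  46 | 10010001110110 | 1 | 1
  47 | 00100011101101 | 0 | 0
  48 | 01000111011010 | 0 | 1
  49 | 10001110110101 | 1 | 0
  50 | 00011101101010 | 0 | 0
  51 | 00111011010100 | 0 | 0
  52 | 01110110101000 | 0 | 0
  53 | 11101101010000 | 1 | 0
  54 | 11011010100000 | 1 | 1
  55 | 10110101000001 | 1 | 0
  56 | 01101010000010 | 0 | 0
  57 | 11010100000100 | 1 | 0
  58 | 10101000001000 | 1 | 1
  59 | 01010000010001 | 0 | 0
  60 | 10100000100010 | 1 | 1
  61 | 01000001000101 | 0 | 0
  62 | 10000010001010 | 1 | 1
  63 | 00000100010101 | 0 | 1
  64 | 00001000101011 | 0 | 1
  65 | 00010001010111 | 0 | 1
  66 | 00100010101111 | 0 | 0
  67 | 01000101011110 | 0 | 0
  68 | 10001010111100 | 1 | 1
  69 | 00010101111001 | 0 | 0
  70 | 00101011110010 | 0 | 1
  71 | 01010111100101 | 0 | 0
  72 | 10101111001010 | 1 | 1
  73 | 01011110010101 | 0 | 1
  74 | 10111100101011 | 1 | 0
  75 | 01111001010110 | 0 | 0
  76 | 11110010101100 | 1 | 0
  77 | 11100101011000 | 1 | 0
  78 | 11001010110000 | 1 | 0
  79 | 10010101100000 | 1 | 1
  80 | 00101011000001 | 0 | 1
  81 | 01010110000011 | 0 | 1
  82 | 10101100000111 | 1 | 1
  83 | 01011000001111 | 0 | 0
  84 | 10110000011110 | 1 | 1
  85 | 01100000111101 | 0 | 1
  86 | 11000001111011 | 1 | 1
  87 | 10000011110111 | 1 | 0
  88 | 00000111101110 | 0 | 1
  89 | 00001111011101 | 0 | 1
  90 | 00011110111011 | 0 | 0
  91 | 00111101110110 | 0 | 0
  92 | 01111011101100 | 0 | 1

110000001111101011110011111100111100111110000010010001110110101000001000101011110010101100000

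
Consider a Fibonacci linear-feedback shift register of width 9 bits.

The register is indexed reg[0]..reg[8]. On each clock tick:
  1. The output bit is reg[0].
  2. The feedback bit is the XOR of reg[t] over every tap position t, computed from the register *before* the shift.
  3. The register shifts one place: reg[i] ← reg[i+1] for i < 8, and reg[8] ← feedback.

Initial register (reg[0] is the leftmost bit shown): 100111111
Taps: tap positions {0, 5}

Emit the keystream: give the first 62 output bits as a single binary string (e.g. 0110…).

10011111101101001001001101111110010110101000010100010011101100

step | reg (before) | out | fb
   0 | 100111111 | 1 | 0
   1 | 001111110 | 0 | 1
   2 | 011111101 | 0 | 1
   3 | 111111011 | 1 | 0
   4 | 111110110 | 1 | 1
   5 | 111101101 | 1 | 0
   6 | 111011010 | 1 | 0
   7 | 110110100 | 1 | 1
   8 | 101101001 | 1 | 0
   9 | 011010010 | 0 | 0
  10 | 110100100 | 1 | 1
  11 | 101001001 | 1 | 0
  12 | 010010010 | 0 | 0
  13 | 100100100 | 1 | 1
  14 | 001001001 | 0 | 1
  15 | 010010011 | 0 | 0
  16 | 100100110 | 1 | 1
  17 | 001001101 | 0 | 1
  18 | 010011011 | 0 | 1
  19 | 100110111 | 1 | 1
  20 | 001101111 | 0 | 1
  21 | 011011111 | 0 | 1
  22 | 110111111 | 1 | 0
  23 | 101111110 | 1 | 0
  24 | 011111100 | 0 | 1
  25 | 111111001 | 1 | 0
  26 | 111110010 | 1 | 1
  27 | 111100101 | 1 | 1
  28 | 111001011 | 1 | 0
  29 | 110010110 | 1 | 1
  30 | 100101101 | 1 | 0
  31 | 001011010 | 0 | 1
  32 | 010110101 | 0 | 0
  33 | 101101010 | 1 | 0
  34 | 011010100 | 0 | 0
  35 | 110101000 | 1 | 0
  36 | 101010000 | 1 | 1
  37 | 010100001 | 0 | 0
  38 | 101000010 | 1 | 1
  39 | 010000101 | 0 | 0
  40 | 100001010 | 1 | 0
  41 | 000010100 | 0 | 0
  42 | 000101000 | 0 | 1
  43 | 001010001 | 0 | 0
  44 | 010100010 | 0 | 0
  45 | 101000100 | 1 | 1
  46 | 010001001 | 0 | 1
  47 | 100010011 | 1 | 1
  48 | 000100111 | 0 | 0
  49 | 001001110 | 0 | 1
  50 | 010011101 | 0 | 1
  51 | 100111011 | 1 | 0
  52 | 001110110 | 0 | 0
  53 | 011101100 | 0 | 1
  54 | 111011001 | 1 | 0
  55 | 110110010 | 1 | 1
  56 | 101100101 | 1 | 1
  57 | 011001011 | 0 | 1
  58 | 110010111 | 1 | 1
  59 | 100101111 | 1 | 0
  60 | 001011110 | 0 | 1
  61 | 010111101 | 0 | 1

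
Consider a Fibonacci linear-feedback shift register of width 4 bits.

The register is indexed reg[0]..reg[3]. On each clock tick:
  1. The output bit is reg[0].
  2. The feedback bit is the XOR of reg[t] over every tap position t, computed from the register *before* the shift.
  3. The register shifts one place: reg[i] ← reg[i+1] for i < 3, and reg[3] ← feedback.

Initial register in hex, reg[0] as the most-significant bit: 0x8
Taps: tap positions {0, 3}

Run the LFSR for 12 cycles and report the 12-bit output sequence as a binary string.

100011110101

step | reg (before) | out | fb
   0 | 1000 | 1 | 1
   1 | 0001 | 0 | 1
   2 | 0011 | 0 | 1
   3 | 0111 | 0 | 1
   4 | 1111 | 1 | 0
   5 | 1110 | 1 | 1
   6 | 1101 | 1 | 0
   7 | 1010 | 1 | 1
   8 | 0101 | 0 | 1
   9 | 1011 | 1 | 0
  10 | 0110 | 0 | 0
  11 | 1100 | 1 | 1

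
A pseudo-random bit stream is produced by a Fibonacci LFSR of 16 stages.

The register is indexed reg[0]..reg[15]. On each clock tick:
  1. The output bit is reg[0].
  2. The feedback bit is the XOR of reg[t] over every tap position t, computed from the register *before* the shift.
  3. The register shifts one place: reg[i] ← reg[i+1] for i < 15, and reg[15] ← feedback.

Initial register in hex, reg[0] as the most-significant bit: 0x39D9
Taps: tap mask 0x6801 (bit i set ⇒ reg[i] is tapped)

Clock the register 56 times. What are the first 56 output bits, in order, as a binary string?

k : reg_k → out_k, fb_k
0: 0011100111011001 → 0, fb=1
1: 0111001110110011 → 0, fb=0
2: 1110011101100110 → 1, fb=1
3: 1100111011001101 → 1, fb=0
4: 1001110110011010 → 1, fb=1
5: 0011101100110101 → 0, fb=0
6: 0111011001101010 → 0, fb=1
7: 1110110011010101 → 1, fb=1
8: 1101100110101011 → 1, fb=0
9: 1011001101010110 → 1, fb=0
10: 0110011010101100 → 0, fb=1
11: 1100110101011001 → 1, fb=0
12: 1001101010110010 → 1, fb=1
13: 0011010101100101 → 0, fb=1
14: 0110101011001011 → 0, fb=1
15: 1101010110010111 → 1, fb=0
16: 1010101100101110 → 1, fb=1
17: 0101011001011101 → 0, fb=0
18: 1010110010111010 → 1, fb=1
19: 0101100101110101 → 0, fb=0
20: 1011001011101010 → 1, fb=0
21: 0110010111010100 → 0, fb=0
22: 1100101110101000 → 1, fb=1
23: 1001011101010001 → 1, fb=0
24: 0010111010100010 → 0, fb=1
25: 0101110101000101 → 0, fb=1
26: 1011101010001011 → 1, fb=0
27: 0111010100010110 → 0, fb=1
28: 1110101000101101 → 1, fb=0
29: 1101010001011010 → 1, fb=1
30: 1010100010110101 → 1, fb=1
31: 0101000101101011 → 0, fb=1
32: 1010001011010111 → 1, fb=0
33: 0100010110101110 → 0, fb=0
34: 1000101101011100 → 1, fb=1
35: 0001011010111001 → 0, fb=1
36: 0010110101110011 → 0, fb=0
37: 0101101011100110 → 0, fb=0
38: 1011010111001100 → 1, fb=0
39: 0110101110011000 → 0, fb=1
40: 1101011100110001 → 1, fb=0
41: 1010111001100010 → 1, fb=0
42: 0101110011000100 → 0, fb=1
43: 1011100110001001 → 1, fb=1
44: 0111001100010011 → 0, fb=0
45: 1110011000100110 → 1, fb=1
46: 1100110001001101 → 1, fb=0
47: 1001100010011010 → 1, fb=1
48: 0011000100110101 → 0, fb=0
49: 0110001001101010 → 0, fb=1
50: 1100010011010101 → 1, fb=1
51: 1000100110101011 → 1, fb=0
52: 0001001101010110 → 0, fb=1
53: 0010011010101101 → 0, fb=1
54: 0100110101011011 → 0, fb=0
55: 1001101010110110 → 1, fb=0

00111001110110011010101100101110101000101101011100110001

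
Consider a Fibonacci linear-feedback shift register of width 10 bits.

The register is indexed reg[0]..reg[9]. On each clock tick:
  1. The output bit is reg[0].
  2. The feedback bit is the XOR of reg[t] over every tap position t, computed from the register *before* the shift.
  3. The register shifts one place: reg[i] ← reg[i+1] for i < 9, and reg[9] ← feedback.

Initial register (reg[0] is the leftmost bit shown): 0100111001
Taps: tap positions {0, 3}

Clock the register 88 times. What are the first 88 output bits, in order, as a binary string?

tick  register→output (feedback)
  0  0100111001→0 (0)
  1  1001110010→1 (0)
  2  0011100100→0 (1)
  3  0111001001→0 (1)
  4  1110010011→1 (1)
  5  1100100111→1 (1)
  6  1001001111→1 (0)
  7  0010011110→0 (0)
  8  0100111100→0 (0)
  9  1001111000→1 (0)
 10  0011110000→0 (1)
 11  0111100001→0 (1)
 12  1111000011→1 (0)
 13  1110000110→1 (1)
 14  1100001101→1 (1)
 15  1000011011→1 (1)
 16  0000110111→0 (0)
 17  0001101110→0 (1)
 18  0011011101→0 (1)
 19  0110111011→0 (0)
 20  1101110110→1 (0)
 21  1011101100→1 (0)
 22  0111011000→0 (1)
 23  1110110001→1 (1)
 24  1101100011→1 (0)
 25  1011000110→1 (0)
 26  0110001100→0 (0)
 27  1100011000→1 (1)
 28  1000110001→1 (1)
 29  0001100011→0 (1)
 30  0011000111→0 (1)
 31  0110001111→0 (0)
 32  1100011110→1 (1)
 33  1000111101→1 (1)
 34  0001111011→0 (1)
 35  0011110111→0 (1)
 36  0111101111→0 (1)
 37  1111011111→1 (0)
 38  1110111110→1 (1)
 39  1101111101→1 (0)
 40  1011111010→1 (0)
 41  0111110100→0 (1)
 42  1111101001→1 (0)
 43  1111010010→1 (0)
 44  1110100100→1 (1)
 45  1101001001→1 (0)
 46  1010010010→1 (1)
 47  0100100101→0 (0)
 48  1001001010→1 (0)
 49  0010010100→0 (0)
 50  0100101000→0 (0)
 51  1001010000→1 (0)
 52  0010100000→0 (0)
 53  0101000000→0 (1)
 54  1010000001→1 (1)
 55  0100000011→0 (0)
 56  1000000110→1 (1)
 57  0000001101→0 (0)
 58  0000011010→0 (0)
 59  0000110100→0 (0)
 60  0001101000→0 (1)
 61  0011010001→0 (1)
 62  0110100011→0 (0)
 63  1101000110→1 (0)
 64  1010001100→1 (1)
 65  0100011001→0 (0)
 66  1000110010→1 (1)
 67  0001100101→0 (1)
 68  0011001011→0 (1)
 69  0110010111→0 (0)
 70  1100101110→1 (1)
 71  1001011101→1 (0)
 72  0010111010→0 (0)
 73  0101110100→0 (1)
 74  1011101001→1 (0)
 75  0111010010→0 (1)
 76  1110100101→1 (1)
 77  1101001011→1 (0)
 78  1010010110→1 (1)
 79  0100101101→0 (0)
 80  1001011010→1 (0)
 81  0010110100→0 (0)
 82  0101101000→0 (1)
 83  1011010001→1 (0)
 84  0110100010→0 (0)
 85  1101000100→1 (0)
 86  1010001000→1 (1)
 87  0100010001→0 (0)

0100111001001111000011011101100011000111101111101001001010000001101000110010111010010110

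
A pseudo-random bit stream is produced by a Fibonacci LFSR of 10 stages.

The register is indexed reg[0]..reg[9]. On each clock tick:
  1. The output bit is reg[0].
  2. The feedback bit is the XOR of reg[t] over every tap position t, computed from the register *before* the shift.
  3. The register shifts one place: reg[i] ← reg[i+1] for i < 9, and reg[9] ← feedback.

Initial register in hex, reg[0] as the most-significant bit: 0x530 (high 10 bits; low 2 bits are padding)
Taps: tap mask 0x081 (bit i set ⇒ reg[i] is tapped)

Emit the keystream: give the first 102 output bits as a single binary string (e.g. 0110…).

010100110011001010011111010011100001000110110010001010011011110111010101110011001110111011100111010100

step | reg (before) | out | fb
   0 | 0101001100 | 0 | 1
   1 | 1010011001 | 1 | 1
   2 | 0100110011 | 0 | 0
   3 | 1001100110 | 1 | 0
   4 | 0011001100 | 0 | 1
   5 | 0110011001 | 0 | 0
   6 | 1100110010 | 1 | 1
   7 | 1001100101 | 1 | 0
   8 | 0011001010 | 0 | 0
   9 | 0110010100 | 0 | 1
  10 | 1100101001 | 1 | 1
  11 | 1001010011 | 1 | 1
  12 | 0010100111 | 0 | 1
  13 | 0101001111 | 0 | 1
  14 | 1010011111 | 1 | 0
  15 | 0100111110 | 0 | 1
  16 | 1001111101 | 1 | 0
  17 | 0011111010 | 0 | 0
  18 | 0111110100 | 0 | 1
  19 | 1111101001 | 1 | 1
  20 | 1111010011 | 1 | 1
  21 | 1110100111 | 1 | 0
  22 | 1101001110 | 1 | 0
  23 | 1010011100 | 1 | 0
  24 | 0100111000 | 0 | 0
  25 | 1001110000 | 1 | 1
  26 | 0011100001 | 0 | 0
  27 | 0111000010 | 0 | 0
  28 | 1110000100 | 1 | 0
  29 | 1100001000 | 1 | 1
  30 | 1000010001 | 1 | 1
  31 | 0000100011 | 0 | 0
  32 | 0001000110 | 0 | 1
  33 | 0010001101 | 0 | 1
  34 | 0100011011 | 0 | 0
  35 | 1000110110 | 1 | 0
  36 | 0001101100 | 0 | 1
  37 | 0011011001 | 0 | 0
  38 | 0110110010 | 0 | 0
  39 | 1101100100 | 1 | 0
  40 | 1011001000 | 1 | 1
  41 | 0110010001 | 0 | 0
  42 | 1100100010 | 1 | 1
  43 | 1001000101 | 1 | 0
  44 | 0010001010 | 0 | 0
  45 | 0100010100 | 0 | 1
  46 | 1000101001 | 1 | 1
  47 | 0001010011 | 0 | 0
  48 | 0010100110 | 0 | 1
  49 | 0101001101 | 0 | 1
  50 | 1010011011 | 1 | 1
  51 | 0100110111 | 0 | 1
  52 | 1001101111 | 1 | 0
  53 | 0011011110 | 0 | 1
  54 | 0110111101 | 0 | 1
  55 | 1101111011 | 1 | 1
  56 | 1011110111 | 1 | 0
  57 | 0111101110 | 0 | 1
  58 | 1111011101 | 1 | 0
  59 | 1110111010 | 1 | 1
  60 | 1101110101 | 1 | 0
  61 | 1011101010 | 1 | 1
  62 | 0111010101 | 0 | 1
  63 | 1110101011 | 1 | 1
  64 | 1101010111 | 1 | 0
  65 | 1010101110 | 1 | 0
  66 | 0101011100 | 0 | 1
  67 | 1010111001 | 1 | 1
  68 | 0101110011 | 0 | 0
  69 | 1011100110 | 1 | 0
  70 | 0111001100 | 0 | 1
  71 | 1110011001 | 1 | 1
  72 | 1100110011 | 1 | 1
  73 | 1001100111 | 1 | 0
  74 | 0011001110 | 0 | 1
  75 | 0110011101 | 0 | 1
  76 | 1100111011 | 1 | 1
  77 | 1001110111 | 1 | 0
  78 | 0011101110 | 0 | 1
  79 | 0111011101 | 0 | 1
  80 | 1110111011 | 1 | 1
  81 | 1101110111 | 1 | 0
  82 | 1011101110 | 1 | 0
  83 | 0111011100 | 0 | 1
  84 | 1110111001 | 1 | 1
  85 | 1101110011 | 1 | 1
  86 | 1011100111 | 1 | 0
  87 | 0111001110 | 0 | 1
  88 | 1110011101 | 1 | 0
  89 | 1100111010 | 1 | 1
  90 | 1001110101 | 1 | 0
  91 | 0011101010 | 0 | 0
  92 | 0111010100 | 0 | 1
  93 | 1110101001 | 1 | 1
  94 | 1101010011 | 1 | 1
  95 | 1010100111 | 1 | 0
  96 | 0101001110 | 0 | 1
  97 | 1010011101 | 1 | 0
  98 | 0100111010 | 0 | 0
  99 | 1001110100 | 1 | 0
 100 | 0011101000 | 0 | 0
 101 | 0111010000 | 0 | 0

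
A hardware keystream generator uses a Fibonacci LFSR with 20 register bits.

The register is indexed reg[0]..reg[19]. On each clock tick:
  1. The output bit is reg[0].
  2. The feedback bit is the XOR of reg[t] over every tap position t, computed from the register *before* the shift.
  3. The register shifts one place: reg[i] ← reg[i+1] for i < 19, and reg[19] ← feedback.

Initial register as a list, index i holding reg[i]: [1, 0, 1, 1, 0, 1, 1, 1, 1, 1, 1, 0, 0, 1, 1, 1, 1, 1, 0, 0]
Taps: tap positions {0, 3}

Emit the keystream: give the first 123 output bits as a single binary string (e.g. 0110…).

tick  register→output (feedback)
  0  10110111111001111100→1 (0)
  1  01101111110011111000→0 (0)
  2  11011111100111110000→1 (0)
  3  10111111001111100000→1 (0)
  4  01111110011111000000→0 (1)
  5  11111100111110000001→1 (0)
  6  11111001111100000010→1 (0)
  7  11110011111000000100→1 (0)
  8  11100111110000001000→1 (1)
  9  11001111100000010001→1 (1)
 10  10011111000000100011→1 (0)
 11  00111110000001000110→0 (1)
 12  01111100000010001101→0 (1)
 13  11111000000100011011→1 (0)
 14  11110000001000110110→1 (0)
 15  11100000010001101100→1 (1)
 16  11000000100011011001→1 (1)
 17  10000001000110110011→1 (1)
 18  00000010001101100111→0 (0)
 19  00000100011011001110→0 (0)
 20  00001000110110011100→0 (0)
 21  00010001101100111000→0 (1)
 22  00100011011001110001→0 (0)
 23  01000110110011100010→0 (0)
 24  10001101100111000100→1 (1)
 25  00011011001110001001→0 (1)
 26  00110110011100010011→0 (1)
 27  01101100111000100111→0 (0)
 28  11011001110001001110→1 (0)
 29  10110011100010011100→1 (0)
 30  01100111000100111000→0 (0)
 31  11001110001001110000→1 (1)
 32  10011100010011100001→1 (0)
 33  00111000100111000010→0 (1)
 34  01110001001110000101→0 (1)
 35  11100010011100001011→1 (1)
 36  11000100111000010111→1 (1)
 37  10001001110000101111→1 (1)
 38  00010011100001011111→0 (1)
 39  00100111000010111111→0 (0)
 40  01001110000101111110→0 (0)
 41  10011100001011111100→1 (0)
 42  00111000010111111000→0 (1)
 43  01110000101111110001→0 (1)
 44  11100001011111100011→1 (1)
 45  11000010111111000111→1 (1)
 46  10000101111110001111→1 (1)
 47  00001011111100011111→0 (0)
 48  00010111111000111110→0 (1)
 49  00101111110001111101→0 (0)
 50  01011111100011111010→0 (1)
 51  10111111000111110101→1 (0)
 52  01111110001111101010→0 (1)
 53  11111100011111010101→1 (0)
 54  11111000111110101010→1 (0)
 55  11110001111101010100→1 (0)
 56  11100011111010101000→1 (1)
 57  11000111110101010001→1 (1)
 58  10001111101010100011→1 (1)
 59  00011111010101000111→0 (1)
 60  00111110101010001111→0 (1)
 61  01111101010100011111→0 (1)
 62  11111010101000111111→1 (0)
 63  11110101010001111110→1 (0)
 64  11101010100011111100→1 (1)
 65  11010101000111111001→1 (0)
 66  10101010001111110010→1 (1)
 67  01010100011111100101→0 (1)
 68  10101000111111001011→1 (1)
 69  01010001111110010111→0 (1)
 70  10100011111100101111→1 (1)
 71  01000111111001011111→0 (0)
 72  10001111110010111110→1 (1)
 73  00011111100101111101→0 (1)
 74  00111111001011111011→0 (1)
 75  01111110010111110111→0 (1)
 76  11111100101111101111→1 (0)
 77  11111001011111011110→1 (0)
 78  11110010111110111100→1 (0)
 79  11100101111101111000→1 (1)
 80  11001011111011110001→1 (1)
 81  10010111110111100011→1 (0)
 82  00101111101111000110→0 (0)
 83  01011111011110001100→0 (1)
 84  10111110111100011001→1 (0)
 85  01111101111000110010→0 (1)
 86  11111011110001100101→1 (0)
 87  11110111100011001010→1 (0)
 88  11101111000110010100→1 (1)
 89  11011110001100101001→1 (0)
 90  10111100011001010010→1 (0)
 91  01111000110010100100→0 (1)
 92  11110001100101001001→1 (0)
 93  11100011001010010010→1 (1)
 94  11000110010100100101→1 (1)
 95  10001100101001001011→1 (1)
 96  00011001010010010111→0 (1)
 97  00110010100100101111→0 (1)
 98  01100101001001011111→0 (0)
 99  11001010010010111110→1 (1)
100  10010100100101111101→1 (0)
101  00101001001011111010→0 (0)
102  01010010010111110100→0 (1)
103  10100100101111101001→1 (1)
104  01001001011111010011→0 (0)
105  10010010111110100110→1 (0)
106  00100101111101001100→0 (0)
107  01001011111010011000→0 (0)
108  10010111110100110000→1 (0)
109  00101111101001100000→0 (0)
110  01011111010011000000→0 (1)
111  10111110100110000001→1 (0)
112  01111101001100000010→0 (1)
113  11111010011000000101→1 (0)
114  11110100110000001010→1 (0)
115  11101001100000010100→1 (1)
116  11010011000000101001→1 (0)
117  10100110000001010010→1 (1)
118  01001100000010100101→0 (0)
119  10011000000101001010→1 (0)
120  00110000001010010100→0 (1)
121  01100000010100101001→0 (0)
122  11000000101001010010→1 (1)

101101111110011111000000100011011001110001001110000101111110001111101010100011111100101111101111000110010100100101111101001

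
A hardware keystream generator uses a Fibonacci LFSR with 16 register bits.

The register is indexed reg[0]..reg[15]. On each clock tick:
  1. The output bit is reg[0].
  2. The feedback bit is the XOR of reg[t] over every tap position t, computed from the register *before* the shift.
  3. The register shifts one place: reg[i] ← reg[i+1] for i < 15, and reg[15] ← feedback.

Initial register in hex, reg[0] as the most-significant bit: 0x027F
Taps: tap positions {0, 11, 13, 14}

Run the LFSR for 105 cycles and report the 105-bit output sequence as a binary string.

step | reg (before) | out | fb
   0 | 0000001001111111 | 0 | 1
   1 | 0000010011111111 | 0 | 1
   2 | 0000100111111111 | 0 | 1
   3 | 0001001111111111 | 0 | 1
   4 | 0010011111111111 | 0 | 1
   5 | 0100111111111111 | 0 | 1
   6 | 1001111111111111 | 1 | 0
   7 | 0011111111111110 | 0 | 1
   8 | 0111111111111101 | 0 | 0
   9 | 1111111111111010 | 1 | 1
  10 | 1111111111110101 | 1 | 1
  11 | 1111111111101011 | 1 | 0
  12 | 1111111111010110 | 1 | 0
  13 | 1111111110101100 | 1 | 0
  14 | 1111111101011000 | 1 | 0
  15 | 1111111010110000 | 1 | 0
  16 | 1111110101100000 | 1 | 1
  17 | 1111101011000001 | 1 | 1
  18 | 1111010110000011 | 1 | 0
  19 | 1110101100000110 | 1 | 1
  20 | 1101011000001101 | 1 | 0
  21 | 1010110000011010 | 1 | 1
  22 | 0101100000110101 | 0 | 0
  23 | 1011000001101010 | 1 | 0
  24 | 0110000011010100 | 0 | 0
  25 | 1100000110101000 | 1 | 1
  26 | 1000001101010001 | 1 | 0
  27 | 0000011010100010 | 0 | 1
  28 | 0000110101000101 | 0 | 1
  29 | 0001101010001011 | 0 | 1
  30 | 0011010100010111 | 0 | 1
  31 | 0110101000101111 | 0 | 0
  32 | 1101010001011110 | 1 | 0
  33 | 1010100010111100 | 1 | 1
  34 | 0101000101111001 | 0 | 1
  35 | 1010001011110011 | 1 | 1
  36 | 0100010111100111 | 0 | 0
  37 | 1000101111001110 | 1 | 1
  38 | 0001011110011101 | 0 | 0
  39 | 0010111100111010 | 0 | 0
  40 | 0101111001110100 | 0 | 0
  41 | 1011110011101000 | 1 | 1
  42 | 0111100111010001 | 0 | 1
  43 | 1111001110100011 | 1 | 0
  44 | 1110011101000110 | 1 | 1
  45 | 1100111010001101 | 1 | 0
  46 | 1001110100011010 | 1 | 1
  47 | 0011101000110101 | 0 | 0
  48 | 0111010001101010 | 0 | 1
  49 | 1110100011010101 | 1 | 1
  50 | 1101000110101011 | 1 | 0
  51 | 1010001101010110 | 1 | 0
  52 | 0100011010101100 | 0 | 1
  53 | 1000110101011001 | 1 | 0
  54 | 0001101010110010 | 0 | 0
  55 | 0011010101100100 | 0 | 1
  56 | 0110101011001001 | 0 | 0
  57 | 1101010110010010 | 1 | 1
  58 | 1010101100100101 | 1 | 0
  59 | 0101011001001010 | 0 | 1
  60 | 1010110010010101 | 1 | 1
  61 | 0101100100101011 | 0 | 1
  62 | 1011001001010111 | 1 | 0
  63 | 0110010010101110 | 0 | 0
  64 | 1100100101011100 | 1 | 1
  65 | 1001001010111001 | 1 | 0
  66 | 0010010101110010 | 0 | 0
  67 | 0100101011100100 | 0 | 1
  68 | 1001010111001001 | 1 | 1
  69 | 0010101110010011 | 0 | 0
  70 | 0101011100100110 | 0 | 0
  71 | 1010111001001100 | 1 | 0
  72 | 0101110010011000 | 0 | 1
  73 | 1011100100110001 | 1 | 0
  74 | 0111001001100010 | 0 | 1
  75 | 1110010011000101 | 1 | 0
  76 | 1100100110001010 | 1 | 0
  77 | 1001001100010100 | 1 | 1
  78 | 0010011000101001 | 0 | 0
  79 | 0100110001010010 | 0 | 0
  80 | 1001100010100100 | 1 | 0
  81 | 0011000101001000 | 0 | 0
  82 | 0110001010010000 | 0 | 1
  83 | 1100010100100001 | 1 | 1
  84 | 1000101001000011 | 1 | 0
  85 | 0001010010000110 | 0 | 0
  86 | 0010100100001100 | 0 | 1
  87 | 0101001000011001 | 0 | 1
  88 | 1010010000110011 | 1 | 1
  89 | 0100100001100111 | 0 | 0
  90 | 1001000011001110 | 1 | 1
  91 | 0010000110011101 | 0 | 0
  92 | 0100001100111010 | 0 | 0
  93 | 1000011001110100 | 1 | 1
  94 | 0000110011101001 | 0 | 0
  95 | 0001100111010010 | 0 | 0
  96 | 0011001110100100 | 0 | 1
  97 | 0110011101001001 | 0 | 0
  98 | 1100111010010010 | 1 | 1
  99 | 1001110100100101 | 1 | 0
 100 | 0011101001001010 | 0 | 1
 101 | 0111010010010101 | 0 | 0
 102 | 1110100100101010 | 1 | 0
 103 | 1101001001010100 | 1 | 1
 104 | 1010010010101001 | 1 | 1

000000100111111111111101011000001101010001011110011101000110101011001001010111001001100010100100001100111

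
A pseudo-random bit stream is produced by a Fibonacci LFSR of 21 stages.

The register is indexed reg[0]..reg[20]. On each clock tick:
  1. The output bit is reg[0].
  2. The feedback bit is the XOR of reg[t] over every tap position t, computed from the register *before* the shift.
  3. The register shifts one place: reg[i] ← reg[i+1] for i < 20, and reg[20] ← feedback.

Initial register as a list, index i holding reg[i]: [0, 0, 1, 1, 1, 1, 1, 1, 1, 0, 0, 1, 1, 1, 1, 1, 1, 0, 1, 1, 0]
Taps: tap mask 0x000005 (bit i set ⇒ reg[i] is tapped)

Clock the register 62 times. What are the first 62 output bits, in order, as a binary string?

tick  register→output (feedback)
  0  001111111001111110110→0 (1)
  1  011111110011111101101→0 (1)
  2  111111100111111011011→1 (0)
  3  111111001111110110110→1 (0)
  4  111110011111101101100→1 (0)
  5  111100111111011011000→1 (0)
  6  111001111110110110000→1 (0)
  7  110011111101101100000→1 (1)
  8  100111111011011000001→1 (1)
  9  001111110110110000011→0 (1)
 10  011111101101100000111→0 (1)
 11  111111011011000001111→1 (0)
 12  111110110110000011110→1 (0)
 13  111101101100000111100→1 (0)
 14  111011011000001111000→1 (0)
 15  110110110000011110000→1 (1)
 16  101101100000111100001→1 (0)
 17  011011000001111000010→0 (1)
 18  110110000011110000101→1 (1)
 19  101100000111100001011→1 (0)
 20  011000001111000010110→0 (1)
 21  110000011110000101101→1 (1)
 22  100000111100001011011→1 (1)
 23  000001111000010110111→0 (0)
 24  000011110000101101110→0 (0)
 25  000111100001011011100→0 (0)
 26  001111000010110111000→0 (1)
 27  011110000101101110001→0 (1)
 28  111100001011011100011→1 (0)
 29  111000010110111000110→1 (0)
 30  110000101101110001100→1 (1)
 31  100001011011100011001→1 (1)
 32  000010110111000110011→0 (0)
 33  000101101110001100110→0 (0)
 34  001011011100011001100→0 (1)
 35  010110111000110011001→0 (0)
 36  101101110001100110010→1 (0)
 37  011011100011001100100→0 (1)
 38  110111000110011001001→1 (1)
 39  101110001100110010011→1 (0)
 40  011100011001100100110→0 (1)
 41  111000110011001001101→1 (0)
 42  110001100110010011010→1 (1)
 43  100011001100100110101→1 (1)
 44  000110011001001101011→0 (0)
 45  001100110010011010110→0 (1)
 46  011001100100110101101→0 (1)
 47  110011001001101011011→1 (1)
 48  100110010011010110111→1 (1)
 49  001100100110101101111→0 (1)
 50  011001001101011011111→0 (1)
 51  110010011010110111111→1 (1)
 52  100100110101101111111→1 (1)
 53  001001101011011111111→0 (1)
 54  010011010110111111111→0 (0)
 55  100110101101111111110→1 (1)
 56  001101011011111111101→0 (1)
 57  011010110111111111011→0 (1)
 58  110101101111111110111→1 (1)
 59  101011011111111101111→1 (0)
 60  010110111111111011110→0 (0)
 61  101101111111110111100→1 (0)

00111111100111111011011000001111000010110111000110011001001101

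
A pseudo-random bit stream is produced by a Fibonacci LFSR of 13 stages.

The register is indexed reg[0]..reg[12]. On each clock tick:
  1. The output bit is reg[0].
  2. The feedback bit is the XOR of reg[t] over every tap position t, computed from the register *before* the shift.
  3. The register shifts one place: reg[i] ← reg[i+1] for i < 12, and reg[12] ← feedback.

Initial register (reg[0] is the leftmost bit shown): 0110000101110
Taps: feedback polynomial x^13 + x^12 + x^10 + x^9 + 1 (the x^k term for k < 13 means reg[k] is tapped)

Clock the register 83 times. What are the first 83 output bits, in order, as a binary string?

01100001011100111000001010111111111001011110100011010000011101011011010001000001000

step | reg (before) | out | fb
   0 | 0110000101110 | 0 | 0
   1 | 1100001011100 | 1 | 1
   2 | 1000010111001 | 1 | 1
   3 | 0000101110011 | 0 | 1
   4 | 0001011100111 | 0 | 0
   5 | 0010111001110 | 0 | 0
   6 | 0101110011100 | 0 | 0
   7 | 1011100111000 | 1 | 0
   8 | 0111001110000 | 0 | 0
   9 | 1110011100000 | 1 | 1
  10 | 1100111000001 | 1 | 0
  11 | 1001110000010 | 1 | 1
  12 | 0011100000101 | 0 | 0
  13 | 0111000001010 | 0 | 1
  14 | 1110000010101 | 1 | 1
  15 | 1100000101011 | 1 | 1
  16 | 1000001010111 | 1 | 1
  17 | 0000010101111 | 0 | 1
  18 | 0000101011111 | 0 | 1
  19 | 0001010111111 | 0 | 1
  20 | 0010101111111 | 0 | 1
  21 | 0101011111111 | 0 | 1
  22 | 1010111111111 | 1 | 0
  23 | 0101111111110 | 0 | 0
  24 | 1011111111100 | 1 | 1
  25 | 0111111111001 | 0 | 0
  26 | 1111111110010 | 1 | 1
  27 | 1111111100101 | 1 | 1
  28 | 1111111001011 | 1 | 1
  29 | 1111110010111 | 1 | 1
  30 | 1111100101111 | 1 | 0
  31 | 1111001011110 | 1 | 1
  32 | 1110010111101 | 1 | 0
  33 | 1100101111010 | 1 | 0
  34 | 1001011110100 | 1 | 0
  35 | 0010111101000 | 0 | 1
  36 | 0101111010001 | 0 | 1
  37 | 1011110100011 | 1 | 0
  38 | 0111101000110 | 0 | 1
  39 | 1111010001101 | 1 | 0
  40 | 1110100011010 | 1 | 0
  41 | 1101000110100 | 1 | 0
  42 | 1010001101000 | 1 | 0
  43 | 0100011010000 | 0 | 0
  44 | 1000110100000 | 1 | 1
  45 | 0001101000001 | 0 | 1
  46 | 0011010000011 | 0 | 1
  47 | 0110100000111 | 0 | 0
  48 | 1101000001110 | 1 | 1
  49 | 1010000011101 | 1 | 0
  50 | 0100000111010 | 0 | 1
  51 | 1000001110101 | 1 | 1
  52 | 0000011101011 | 0 | 0
  53 | 0000111010110 | 0 | 1
  54 | 0001110101101 | 0 | 1
  55 | 0011101011011 | 0 | 0
  56 | 0111010110110 | 0 | 1
  57 | 1110101101101 | 1 | 0
  58 | 1101011011010 | 1 | 0
  59 | 1010110110100 | 1 | 0
  60 | 0101101101000 | 0 | 1
  61 | 1011011010001 | 1 | 0
  62 | 0110110100010 | 0 | 0
  63 | 1101101000100 | 1 | 0
  64 | 1011010001000 | 1 | 0
  65 | 0110100010000 | 0 | 0
  66 | 1101000100000 | 1 | 1
  67 | 1010001000001 | 1 | 0
  68 | 0100010000010 | 0 | 0
  69 | 1000100000100 | 1 | 0
  70 | 0001000001000 | 0 | 1
  71 | 0010000010001 | 0 | 1
  72 | 0100000100011 | 0 | 1
  73 | 1000001000111 | 1 | 1
  74 | 0000010001111 | 0 | 1
  75 | 0000100011111 | 0 | 1
  76 | 0001000111111 | 0 | 1
  77 | 0010001111111 | 0 | 1
  78 | 0100011111111 | 0 | 1
  79 | 1000111111111 | 1 | 0
  80 | 0001111111110 | 0 | 0
  81 | 0011111111100 | 0 | 0
  82 | 0111111111000 | 0 | 1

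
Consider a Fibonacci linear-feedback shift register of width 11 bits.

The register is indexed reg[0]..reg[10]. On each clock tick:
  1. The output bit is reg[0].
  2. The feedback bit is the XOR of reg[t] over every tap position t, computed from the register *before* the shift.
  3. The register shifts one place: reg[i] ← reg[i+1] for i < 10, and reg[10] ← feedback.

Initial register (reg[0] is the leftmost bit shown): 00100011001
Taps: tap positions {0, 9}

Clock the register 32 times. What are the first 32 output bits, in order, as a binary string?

00100011001011111000010011000000

step | reg (before) | out | fb
   0 | 00100011001 | 0 | 0
   1 | 01000110010 | 0 | 1
   2 | 10001100101 | 1 | 1
   3 | 00011001011 | 0 | 1
   4 | 00110010111 | 0 | 1
   5 | 01100101111 | 0 | 1
   6 | 11001011111 | 1 | 0
   7 | 10010111110 | 1 | 0
   8 | 00101111100 | 0 | 0
   9 | 01011111000 | 0 | 0
  10 | 10111110000 | 1 | 1
  11 | 01111100001 | 0 | 0
  12 | 11111000010 | 1 | 0
  13 | 11110000100 | 1 | 1
  14 | 11100001001 | 1 | 1
  15 | 11000010011 | 1 | 0
  16 | 10000100110 | 1 | 0
  17 | 00001001100 | 0 | 0
  18 | 00010011000 | 0 | 0
  19 | 00100110000 | 0 | 0
  20 | 01001100000 | 0 | 0
  21 | 10011000000 | 1 | 1
  22 | 00110000001 | 0 | 0
  23 | 01100000010 | 0 | 1
  24 | 11000000101 | 1 | 1
  25 | 10000001011 | 1 | 0
  26 | 00000010110 | 0 | 1
  27 | 00000101101 | 0 | 0
  28 | 00001011010 | 0 | 1
  29 | 00010110101 | 0 | 0
  30 | 00101101010 | 0 | 1
  31 | 01011010101 | 0 | 0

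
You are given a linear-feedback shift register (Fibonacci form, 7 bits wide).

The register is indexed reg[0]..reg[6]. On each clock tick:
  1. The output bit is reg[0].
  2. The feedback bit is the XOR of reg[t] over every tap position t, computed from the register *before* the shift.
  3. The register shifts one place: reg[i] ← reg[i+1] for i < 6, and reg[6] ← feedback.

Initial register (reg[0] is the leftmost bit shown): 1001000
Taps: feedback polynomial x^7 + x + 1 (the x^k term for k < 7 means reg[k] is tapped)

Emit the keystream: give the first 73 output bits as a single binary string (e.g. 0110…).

k : reg_k → out_k, fb_k
0: 1001000 → 1, fb=1
1: 0010001 → 0, fb=0
2: 0100010 → 0, fb=1
3: 1000101 → 1, fb=1
4: 0001011 → 0, fb=0
5: 0010110 → 0, fb=0
6: 0101100 → 0, fb=1
7: 1011001 → 1, fb=1
8: 0110011 → 0, fb=1
9: 1100111 → 1, fb=0
10: 1001110 → 1, fb=1
11: 0011101 → 0, fb=0
12: 0111010 → 0, fb=1
13: 1110101 → 1, fb=0
14: 1101010 → 1, fb=0
15: 1010100 → 1, fb=1
16: 0101001 → 0, fb=1
17: 1010011 → 1, fb=1
18: 0100111 → 0, fb=1
19: 1001111 → 1, fb=1
20: 0011111 → 0, fb=0
21: 0111110 → 0, fb=1
22: 1111101 → 1, fb=0
23: 1111010 → 1, fb=0
24: 1110100 → 1, fb=0
25: 1101000 → 1, fb=0
26: 1010000 → 1, fb=1
27: 0100001 → 0, fb=1
28: 1000011 → 1, fb=1
29: 0000111 → 0, fb=0
30: 0001110 → 0, fb=0
31: 0011100 → 0, fb=0
32: 0111000 → 0, fb=1
33: 1110001 → 1, fb=0
34: 1100010 → 1, fb=0
35: 1000100 → 1, fb=1
36: 0001001 → 0, fb=0
37: 0010010 → 0, fb=0
38: 0100100 → 0, fb=1
39: 1001001 → 1, fb=1
40: 0010011 → 0, fb=0
41: 0100110 → 0, fb=1
42: 1001101 → 1, fb=1
43: 0011011 → 0, fb=0
44: 0110110 → 0, fb=1
45: 1101101 → 1, fb=0
46: 1011010 → 1, fb=1
47: 0110101 → 0, fb=1
48: 1101011 → 1, fb=0
49: 1010110 → 1, fb=1
50: 0101101 → 0, fb=1
51: 1011011 → 1, fb=1
52: 0110111 → 0, fb=1
53: 1101111 → 1, fb=0
54: 1011110 → 1, fb=1
55: 0111101 → 0, fb=1
56: 1111011 → 1, fb=0
57: 1110110 → 1, fb=0
58: 1101100 → 1, fb=0
59: 1011000 → 1, fb=1
60: 0110001 → 0, fb=1
61: 1100011 → 1, fb=0
62: 1000110 → 1, fb=1
63: 0001101 → 0, fb=0
64: 0011010 → 0, fb=0
65: 0110100 → 0, fb=1
66: 1101001 → 1, fb=0
67: 1010010 → 1, fb=1
68: 0100101 → 0, fb=1
69: 1001011 → 1, fb=1
70: 0010111 → 0, fb=0
71: 0101110 → 0, fb=1
72: 1011101 → 1, fb=1

1001000101100111010100111110100001110001001001101101011011110110001101001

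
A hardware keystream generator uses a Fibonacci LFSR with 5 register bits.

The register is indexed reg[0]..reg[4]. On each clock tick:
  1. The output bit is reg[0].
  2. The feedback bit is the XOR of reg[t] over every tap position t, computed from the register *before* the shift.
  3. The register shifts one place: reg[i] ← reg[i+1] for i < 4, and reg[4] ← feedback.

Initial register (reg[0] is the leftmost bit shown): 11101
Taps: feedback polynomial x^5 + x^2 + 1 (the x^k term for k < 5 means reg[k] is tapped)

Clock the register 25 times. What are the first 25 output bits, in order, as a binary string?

1110101000010010110011111

tick  register→output (feedback)
  0  11101→1 (0)
  1  11010→1 (1)
  2  10101→1 (0)
  3  01010→0 (0)
  4  10100→1 (0)
  5  01000→0 (0)
  6  10000→1 (1)
  7  00001→0 (0)
  8  00010→0 (0)
  9  00100→0 (1)
 10  01001→0 (0)
 11  10010→1 (1)
 12  00101→0 (1)
 13  01011→0 (0)
 14  10110→1 (0)
 15  01100→0 (1)
 16  11001→1 (1)
 17  10011→1 (1)
 18  00111→0 (1)
 19  01111→0 (1)
 20  11111→1 (0)
 21  11110→1 (0)
 22  11100→1 (0)
 23  11000→1 (1)
 24  10001→1 (1)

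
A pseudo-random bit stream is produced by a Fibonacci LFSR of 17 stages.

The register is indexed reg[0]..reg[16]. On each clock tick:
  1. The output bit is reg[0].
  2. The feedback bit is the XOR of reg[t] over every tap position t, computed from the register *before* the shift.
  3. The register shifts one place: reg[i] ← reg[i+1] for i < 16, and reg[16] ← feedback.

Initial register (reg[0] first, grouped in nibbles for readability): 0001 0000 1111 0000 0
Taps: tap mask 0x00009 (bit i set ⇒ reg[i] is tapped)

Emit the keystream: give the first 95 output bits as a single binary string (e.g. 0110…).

00010000111100000100101110111001000010110011100010101001011111101111000101000100101111011011000

tick  register→output (feedback)
  0  00010000111100000→0 (1)
  1  00100001111000001→0 (0)
  2  01000011110000010→0 (0)
  3  10000111100000100→1 (1)
  4  00001111000001001→0 (0)
  5  00011110000010010→0 (1)
  6  00111100000100101→0 (1)
  7  01111000001001011→0 (1)
  8  11110000010010111→1 (0)
  9  11100000100101110→1 (1)
 10  11000001001011101→1 (1)
 11  10000010010111011→1 (1)
 12  00000100101110111→0 (0)
 13  00001001011101110→0 (0)
 14  00010010111011100→0 (1)
 15  00100101110111001→0 (0)
 16  01001011101110010→0 (0)
 17  10010111011100100→1 (0)
 18  00101110111001000→0 (0)
 19  01011101110010000→0 (1)
 20  10111011100100001→1 (0)
 21  01110111001000010→0 (1)
 22  11101110010000101→1 (1)
 23  11011100100001011→1 (0)
 24  10111001000010110→1 (0)
 25  01110010000101100→0 (1)
 26  11100100001011001→1 (1)
 27  11001000010110011→1 (1)
 28  10010000101100111→1 (0)
 29  00100001011001110→0 (0)
 30  01000010110011100→0 (0)
 31  10000101100111000→1 (1)
 32  00001011001110001→0 (0)
 33  00010110011100010→0 (1)
 34  00101100111000101→0 (0)
 35  01011001110001010→0 (1)
 36  10110011100010101→1 (0)
 37  01100111000101010→0 (0)
 38  11001110001010100→1 (1)
 39  10011100010101001→1 (0)
 40  00111000101010010→0 (1)
 41  01110001010100101→0 (1)
 42  11100010101001011→1 (1)
 43  11000101010010111→1 (1)
 44  10001010100101111→1 (1)
 45  00010101001011111→0 (1)
 46  00101010010111111→0 (0)
 47  01010100101111110→0 (1)
 48  10101001011111101→1 (1)
 49  01010010111111011→0 (1)
 50  10100101111110111→1 (1)
 51  01001011111101111→0 (0)
 52  10010111111011110→1 (0)
 53  00101111110111100→0 (0)
 54  01011111101111000→0 (1)
 55  10111111011110001→1 (0)
 56  01111110111100010→0 (1)
 57  11111101111000101→1 (0)
 58  11111011110001010→1 (0)
 59  11110111100010100→1 (0)
 60  11101111000101000→1 (1)
 61  11011110001010001→1 (0)
 62  10111100010100010→1 (0)
 63  01111000101000100→0 (1)
 64  11110001010001001→1 (0)
 65  11100010100010010→1 (1)
 66  11000101000100101→1 (1)
 67  10001010001001011→1 (1)
 68  00010100010010111→0 (1)
 69  00101000100101111→0 (0)
 70  01010001001011110→0 (1)
 71  10100010010111101→1 (1)
 72  01000100101111011→0 (0)
 73  10001001011110110→1 (1)
 74  00010010111101101→0 (1)
 75  00100101111011011→0 (0)
 76  01001011110110110→0 (0)
 77  10010111101101100→1 (0)
 78  00101111011011000→0 (0)
 79  01011110110110000→0 (1)
 80  10111101101100001→1 (0)
 81  01111011011000010→0 (1)
 82  11110110110000101→1 (0)
 83  11101101100001010→1 (1)
 84  11011011000010101→1 (0)
 85  10110110000101010→1 (0)
 86  01101100001010100→0 (0)
 87  11011000010101000→1 (0)
 88  10110000101010000→1 (0)
 89  01100001010100000→0 (0)
 90  11000010101000000→1 (1)
 91  10000101010000001→1 (1)
 92  00001010100000011→0 (0)
 93  00010101000000110→0 (1)
 94  00101010000001101→0 (0)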